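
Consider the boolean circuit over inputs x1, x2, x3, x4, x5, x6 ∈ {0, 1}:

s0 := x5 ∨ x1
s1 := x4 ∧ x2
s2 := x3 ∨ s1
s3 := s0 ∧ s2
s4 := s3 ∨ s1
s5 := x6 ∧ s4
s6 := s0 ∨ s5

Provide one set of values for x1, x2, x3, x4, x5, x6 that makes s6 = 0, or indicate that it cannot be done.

x1=0, x2=0, x3=0, x4=1, x5=0, x6=1

s6 = s0 ∨ s5 must be 0, so both s0 = 0 and s5 = 0.
s0 = x5 ∨ x1 must be 0, so both x5 = 0 and x1 = 0.
s5 = x6 ∧ s4 must be 0, so at least one of x6, s4 is 0.
Check with x1=0, x2=0, x3=0, x4=1, x5=0, x6=1:
s0 = x5 ∨ x1 = 0 ∨ 0 = 0
s1 = x4 ∧ x2 = 1 ∧ 0 = 0
s2 = x3 ∨ s1 = 0 ∨ 0 = 0
s3 = s0 ∧ s2 = 0 ∧ 0 = 0
s4 = s3 ∨ s1 = 0 ∨ 0 = 0
s5 = x6 ∧ s4 = 1 ∧ 0 = 0
s6 = s0 ∨ s5 = 0 ∨ 0 = 0
So s6 = 0 as required.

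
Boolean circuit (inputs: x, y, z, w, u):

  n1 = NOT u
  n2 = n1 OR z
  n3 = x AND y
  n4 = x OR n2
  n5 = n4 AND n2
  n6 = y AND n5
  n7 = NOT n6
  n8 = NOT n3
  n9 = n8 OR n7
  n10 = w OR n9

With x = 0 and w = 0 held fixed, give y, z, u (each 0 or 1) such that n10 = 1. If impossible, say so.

y=1 z=0 u=1

n10 = w OR n9 must be 1, so at least one of w, n9 is 1.
Check with x = 0 and w = 0 and y=1, z=0, u=1:
n1 = NOT u = NOT 1 = 0
n2 = n1 OR z = 0 OR 0 = 0
n3 = x AND y = 0 AND 1 = 0
n4 = x OR n2 = 0 OR 0 = 0
n5 = n4 AND n2 = 0 AND 0 = 0
n6 = y AND n5 = 1 AND 0 = 0
n7 = NOT n6 = NOT 0 = 1
n8 = NOT n3 = NOT 0 = 1
n9 = n8 OR n7 = 1 OR 1 = 1
n10 = w OR n9 = 0 OR 1 = 1
So n10 = 1.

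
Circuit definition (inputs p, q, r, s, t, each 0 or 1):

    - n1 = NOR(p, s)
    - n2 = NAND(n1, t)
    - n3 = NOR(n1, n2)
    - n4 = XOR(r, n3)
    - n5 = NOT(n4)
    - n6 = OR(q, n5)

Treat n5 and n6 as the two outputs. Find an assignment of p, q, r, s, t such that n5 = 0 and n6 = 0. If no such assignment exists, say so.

p=1, q=0, r=1, s=1, t=0

Check with p=1, q=0, r=1, s=1, t=0:
n1 = NOR(p, s) = NOR(1, 1) = 0
n2 = NAND(n1, t) = NAND(0, 0) = 1
n3 = NOR(n1, n2) = NOR(0, 1) = 0
n4 = XOR(r, n3) = XOR(1, 0) = 1
n5 = NOT(n4) = NOT 1 = 0
n6 = OR(q, n5) = OR(0, 0) = 0
So n5 = 0 and n6 = 0.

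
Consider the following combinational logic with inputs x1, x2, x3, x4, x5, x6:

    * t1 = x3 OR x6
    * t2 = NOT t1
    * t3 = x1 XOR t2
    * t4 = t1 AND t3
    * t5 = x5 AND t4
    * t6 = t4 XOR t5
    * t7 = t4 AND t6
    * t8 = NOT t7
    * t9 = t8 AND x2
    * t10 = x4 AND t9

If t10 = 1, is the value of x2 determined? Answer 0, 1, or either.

t10 = x4 AND t9 must be 1, so both x4 = 1 and t9 = 1.
t9 = t8 AND x2 must be 1, so both t8 = 1 and x2 = 1.
Every assignment with t10 = 1 has x2 = 1; there are 13 such assignment(s).

1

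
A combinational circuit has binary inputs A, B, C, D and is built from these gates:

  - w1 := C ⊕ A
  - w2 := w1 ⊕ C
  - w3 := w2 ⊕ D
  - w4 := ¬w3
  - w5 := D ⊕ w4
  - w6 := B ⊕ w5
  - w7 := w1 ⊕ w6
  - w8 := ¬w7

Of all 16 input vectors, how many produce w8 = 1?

w8 = ¬w7 must be 1, so w7 = 0.
w7 = w1 ⊕ w6 must be 0, so w1 and w6 are equal.
Enumerating the 16 input combinations, 8 give w8 = 1 and 8 give w8 = 0.

8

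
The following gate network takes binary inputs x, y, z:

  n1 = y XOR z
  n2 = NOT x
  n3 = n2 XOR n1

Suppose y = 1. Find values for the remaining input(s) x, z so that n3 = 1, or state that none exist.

x=0, z=1

n3 = n2 XOR n1 must be 1, so n2 and n1 differ.
Check with y = 1 and x=0, z=1:
n1 = y XOR z = 1 XOR 1 = 0
n2 = NOT x = NOT 0 = 1
n3 = n2 XOR n1 = 1 XOR 0 = 1
So n3 = 1.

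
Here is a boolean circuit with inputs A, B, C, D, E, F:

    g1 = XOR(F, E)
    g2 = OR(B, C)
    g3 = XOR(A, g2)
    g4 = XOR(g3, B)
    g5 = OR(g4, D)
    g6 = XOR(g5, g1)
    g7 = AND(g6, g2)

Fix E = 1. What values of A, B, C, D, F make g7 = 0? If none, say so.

A=1, B=0, C=0, D=0, F=0

Check with E = 1 and A=1, B=0, C=0, D=0, F=0:
g1 = XOR(F, E) = XOR(0, 1) = 1
g2 = OR(B, C) = OR(0, 0) = 0
g3 = XOR(A, g2) = XOR(1, 0) = 1
g4 = XOR(g3, B) = XOR(1, 0) = 1
g5 = OR(g4, D) = OR(1, 0) = 1
g6 = XOR(g5, g1) = XOR(1, 1) = 0
g7 = AND(g6, g2) = AND(0, 0) = 0
So g7 = 0.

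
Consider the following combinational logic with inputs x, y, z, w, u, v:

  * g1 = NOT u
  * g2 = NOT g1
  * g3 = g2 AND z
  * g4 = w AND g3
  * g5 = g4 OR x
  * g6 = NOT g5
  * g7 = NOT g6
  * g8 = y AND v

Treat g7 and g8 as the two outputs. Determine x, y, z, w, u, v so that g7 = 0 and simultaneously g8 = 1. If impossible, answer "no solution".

x=0 y=1 z=0 w=1 u=0 v=1

Check with x=0 y=1 z=0 w=1 u=0 v=1:
g1 = NOT u = NOT 0 = 1
g2 = NOT g1 = NOT 1 = 0
g3 = g2 AND z = 0 AND 0 = 0
g4 = w AND g3 = 1 AND 0 = 0
g5 = g4 OR x = 0 OR 0 = 0
g6 = NOT g5 = NOT 0 = 1
g7 = NOT g6 = NOT 1 = 0
g8 = y AND v = 1 AND 1 = 1
So g7 = 0 and g8 = 1.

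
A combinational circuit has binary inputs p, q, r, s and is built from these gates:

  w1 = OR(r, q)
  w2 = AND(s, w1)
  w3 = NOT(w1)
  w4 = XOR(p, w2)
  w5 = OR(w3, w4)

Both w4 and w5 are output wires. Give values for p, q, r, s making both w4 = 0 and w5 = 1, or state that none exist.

p=0, q=0, r=0, s=0

Check with p=0, q=0, r=0, s=0:
w1 = OR(r, q) = OR(0, 0) = 0
w2 = AND(s, w1) = AND(0, 0) = 0
w3 = NOT(w1) = NOT 0 = 1
w4 = XOR(p, w2) = XOR(0, 0) = 0
w5 = OR(w3, w4) = OR(1, 0) = 1
So w4 = 0 and w5 = 1.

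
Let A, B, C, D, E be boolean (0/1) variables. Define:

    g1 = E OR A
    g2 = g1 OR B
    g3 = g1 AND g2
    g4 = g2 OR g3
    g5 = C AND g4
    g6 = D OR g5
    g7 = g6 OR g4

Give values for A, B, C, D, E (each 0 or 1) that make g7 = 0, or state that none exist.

A=0, B=0, C=1, D=0, E=0

Check with A=0, B=0, C=1, D=0, E=0:
g1 = E OR A = 0 OR 0 = 0
g2 = g1 OR B = 0 OR 0 = 0
g3 = g1 AND g2 = 0 AND 0 = 0
g4 = g2 OR g3 = 0 OR 0 = 0
g5 = C AND g4 = 1 AND 0 = 0
g6 = D OR g5 = 0 OR 0 = 0
g7 = g6 OR g4 = 0 OR 0 = 0
So g7 = 0 as required.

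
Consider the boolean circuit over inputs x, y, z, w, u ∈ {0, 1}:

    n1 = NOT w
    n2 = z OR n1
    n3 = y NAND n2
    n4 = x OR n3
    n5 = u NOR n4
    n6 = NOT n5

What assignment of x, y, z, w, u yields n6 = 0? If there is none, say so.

n6 = NOT n5 must be 0, so n5 = 1.
Check with x=0, y=1, z=1, w=0, u=0:
n1 = NOT w = NOT 0 = 1
n2 = z OR n1 = 1 OR 1 = 1
n3 = y NAND n2 = 1 NAND 1 = 0
n4 = x OR n3 = 0 OR 0 = 0
n5 = u NOR n4 = 0 NOR 0 = 1
n6 = NOT n5 = NOT 1 = 0
So n6 = 0 as required.

x=0, y=1, z=1, w=0, u=0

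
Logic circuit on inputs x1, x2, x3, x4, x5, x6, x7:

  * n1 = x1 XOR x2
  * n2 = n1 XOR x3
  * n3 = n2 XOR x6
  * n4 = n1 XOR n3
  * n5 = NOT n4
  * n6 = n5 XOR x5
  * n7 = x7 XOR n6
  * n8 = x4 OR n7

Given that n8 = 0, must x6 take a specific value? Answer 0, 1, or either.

Both values of x6 occur among assignments with n8 = 0:
  x6=0: x1=0, x2=0, x3=0, x4=0, x5=0, x6=0, x7=1
  x6=1: x1=0, x2=0, x3=0, x4=0, x5=0, x6=1, x7=0

either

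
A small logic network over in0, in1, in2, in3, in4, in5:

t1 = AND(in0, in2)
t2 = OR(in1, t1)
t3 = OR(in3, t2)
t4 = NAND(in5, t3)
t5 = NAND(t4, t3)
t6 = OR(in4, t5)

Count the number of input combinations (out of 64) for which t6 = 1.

51

t6 = OR(in4, t5) must be 1, so at least one of in4, t5 is 1.
Enumerating the 64 input combinations, 51 give t6 = 1 and 13 give t6 = 0.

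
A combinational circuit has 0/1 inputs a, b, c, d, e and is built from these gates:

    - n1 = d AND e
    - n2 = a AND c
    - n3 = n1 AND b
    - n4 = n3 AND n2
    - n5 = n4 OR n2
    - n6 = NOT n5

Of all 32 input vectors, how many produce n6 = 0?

8

n6 = NOT n5 must be 0, so n5 = 1.
n5 = n4 OR n2 must be 1, so at least one of n4, n2 is 1.
Enumerating the 32 input combinations, 8 give n6 = 0 and 24 give n6 = 1.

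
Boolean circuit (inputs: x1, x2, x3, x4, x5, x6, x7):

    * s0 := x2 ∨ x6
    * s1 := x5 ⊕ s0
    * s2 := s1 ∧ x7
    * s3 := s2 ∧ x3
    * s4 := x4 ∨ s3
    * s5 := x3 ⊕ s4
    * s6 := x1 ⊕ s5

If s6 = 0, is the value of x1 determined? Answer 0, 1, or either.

either

Both values of x1 occur among assignments with s6 = 0:
  x1=0: x1=0, x2=0, x3=0, x4=0, x5=0, x6=0, x7=0
  x1=1: x1=1, x2=0, x3=0, x4=1, x5=0, x6=0, x7=0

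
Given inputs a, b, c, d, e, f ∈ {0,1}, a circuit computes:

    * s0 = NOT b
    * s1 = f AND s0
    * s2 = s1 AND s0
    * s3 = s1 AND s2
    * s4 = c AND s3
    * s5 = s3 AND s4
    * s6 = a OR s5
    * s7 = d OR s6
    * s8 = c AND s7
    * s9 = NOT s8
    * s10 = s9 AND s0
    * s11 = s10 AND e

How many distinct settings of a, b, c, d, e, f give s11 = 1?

s11 = s10 AND e must be 1, so both s10 = 1 and e = 1.
Enumerating the 64 input combinations, 9 give s11 = 1 and 55 give s11 = 0.

9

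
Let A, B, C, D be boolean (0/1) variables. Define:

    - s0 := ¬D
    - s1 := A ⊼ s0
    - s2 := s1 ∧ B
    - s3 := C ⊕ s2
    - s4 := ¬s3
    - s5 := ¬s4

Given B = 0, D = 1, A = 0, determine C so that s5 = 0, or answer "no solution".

s5 = ¬s4 must be 0, so s4 = 1.
s4 = ¬s3 must be 1, so s3 = 0.
Check with B = 0, D = 1, A = 0 and C=0:
s0 = ¬D = ¬1 = 0
s1 = A ⊼ s0 = 0 ⊼ 0 = 1
s2 = s1 ∧ B = 1 ∧ 0 = 0
s3 = C ⊕ s2 = 0 ⊕ 0 = 0
s4 = ¬s3 = ¬0 = 1
s5 = ¬s4 = ¬1 = 0
So s5 = 0.

C=0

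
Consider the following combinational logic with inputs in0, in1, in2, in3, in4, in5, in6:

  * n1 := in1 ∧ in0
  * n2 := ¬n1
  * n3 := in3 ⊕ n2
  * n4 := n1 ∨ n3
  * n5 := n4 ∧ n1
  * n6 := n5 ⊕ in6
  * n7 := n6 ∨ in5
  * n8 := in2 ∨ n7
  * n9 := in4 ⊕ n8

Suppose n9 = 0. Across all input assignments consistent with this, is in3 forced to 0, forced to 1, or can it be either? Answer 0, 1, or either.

Both values of in3 occur among assignments with n9 = 0:
  in3=0: in0=0, in1=0, in2=0, in3=0, in4=0, in5=0, in6=0
  in3=1: in0=0, in1=0, in2=0, in3=1, in4=0, in5=0, in6=0

either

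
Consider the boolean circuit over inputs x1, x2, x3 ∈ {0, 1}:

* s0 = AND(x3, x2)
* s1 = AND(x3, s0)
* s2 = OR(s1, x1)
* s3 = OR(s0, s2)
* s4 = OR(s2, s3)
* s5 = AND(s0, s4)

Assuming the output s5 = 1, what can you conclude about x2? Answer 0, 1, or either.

1

s5 = AND(s0, s4) must be 1, so both s0 = 1 and s4 = 1.
s0 = AND(x3, x2) must be 1, so both x3 = 1 and x2 = 1.
Every assignment with s5 = 1 has x2 = 1; there are 2 such assignment(s).
  x1=0, x2=1, x3=1
  x1=1, x2=1, x3=1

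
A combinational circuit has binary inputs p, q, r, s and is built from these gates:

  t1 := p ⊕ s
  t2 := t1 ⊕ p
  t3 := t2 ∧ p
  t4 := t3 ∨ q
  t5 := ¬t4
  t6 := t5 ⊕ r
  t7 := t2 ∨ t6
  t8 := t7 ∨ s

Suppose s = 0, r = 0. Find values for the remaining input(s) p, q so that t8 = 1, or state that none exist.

Check with s = 0, r = 0 and p=1, q=0:
t1 = p ⊕ s = 1 ⊕ 0 = 1
t2 = t1 ⊕ p = 1 ⊕ 1 = 0
t3 = t2 ∧ p = 0 ∧ 1 = 0
t4 = t3 ∨ q = 0 ∨ 0 = 0
t5 = ¬t4 = ¬0 = 1
t6 = t5 ⊕ r = 1 ⊕ 0 = 1
t7 = t2 ∨ t6 = 0 ∨ 1 = 1
t8 = t7 ∨ s = 1 ∨ 0 = 1
So t8 = 1.

p=1, q=0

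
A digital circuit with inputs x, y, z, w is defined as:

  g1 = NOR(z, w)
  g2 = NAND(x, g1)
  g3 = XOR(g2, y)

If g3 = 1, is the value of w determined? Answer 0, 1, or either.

Both values of w occur among assignments with g3 = 1:
  w=0: x=0, y=0, z=0, w=0
  w=1: x=0, y=0, z=0, w=1

either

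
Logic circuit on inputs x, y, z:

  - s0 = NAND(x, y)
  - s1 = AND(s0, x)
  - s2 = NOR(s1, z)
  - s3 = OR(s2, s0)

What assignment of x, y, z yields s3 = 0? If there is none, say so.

x=1, y=1, z=1

s3 = OR(s2, s0) must be 0, so both s2 = 0 and s0 = 0.
s2 = NOR(s1, z) must be 0, so at least one of s1, z is 1.
s0 = NAND(x, y) must be 0, so both x = 1 and y = 1.
Check with x=1, y=1, z=1:
s0 = NAND(x, y) = NAND(1, 1) = 0
s1 = AND(s0, x) = AND(0, 1) = 0
s2 = NOR(s1, z) = NOR(0, 1) = 0
s3 = OR(s2, s0) = OR(0, 0) = 0
So s3 = 0 as required.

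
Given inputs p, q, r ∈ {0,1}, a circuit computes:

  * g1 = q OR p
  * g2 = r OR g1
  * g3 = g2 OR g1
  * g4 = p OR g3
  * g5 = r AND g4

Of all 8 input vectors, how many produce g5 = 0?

g5 = r AND g4 must be 0, so at least one of r, g4 is 0.
Satisfying assignments:
  p=0, q=0, r=0
  p=0, q=1, r=0
  p=1, q=0, r=0
  p=1, q=1, r=0

4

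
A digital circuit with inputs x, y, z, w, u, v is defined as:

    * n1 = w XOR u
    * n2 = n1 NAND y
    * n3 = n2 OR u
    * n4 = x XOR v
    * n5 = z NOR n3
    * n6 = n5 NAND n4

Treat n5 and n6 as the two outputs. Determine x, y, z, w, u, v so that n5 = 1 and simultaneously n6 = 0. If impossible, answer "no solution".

x=0 y=1 z=0 w=1 u=0 v=1

Check with x=0 y=1 z=0 w=1 u=0 v=1:
n1 = w XOR u = 1 XOR 0 = 1
n2 = n1 NAND y = 1 NAND 1 = 0
n3 = n2 OR u = 0 OR 0 = 0
n4 = x XOR v = 0 XOR 1 = 1
n5 = z NOR n3 = 0 NOR 0 = 1
n6 = n5 NAND n4 = 1 NAND 1 = 0
So n5 = 1 and n6 = 0.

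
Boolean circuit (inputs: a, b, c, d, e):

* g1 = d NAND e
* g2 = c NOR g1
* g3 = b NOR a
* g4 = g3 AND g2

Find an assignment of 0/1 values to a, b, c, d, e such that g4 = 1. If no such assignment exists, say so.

a=0, b=0, c=0, d=1, e=1

g4 = g3 AND g2 must be 1, so both g3 = 1 and g2 = 1.
g3 = b NOR a must be 1, so both b = 0 and a = 0.
g2 = c NOR g1 must be 1, so both c = 0 and g1 = 0.
Check with a=0, b=0, c=0, d=1, e=1:
g1 = d NAND e = 1 NAND 1 = 0
g2 = c NOR g1 = 0 NOR 0 = 1
g3 = b NOR a = 0 NOR 0 = 1
g4 = g3 AND g2 = 1 AND 1 = 1
So g4 = 1 as required.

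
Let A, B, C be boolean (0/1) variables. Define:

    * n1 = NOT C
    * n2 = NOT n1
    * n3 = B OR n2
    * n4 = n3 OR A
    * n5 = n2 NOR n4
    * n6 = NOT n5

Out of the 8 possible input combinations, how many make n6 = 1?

n6 = NOT n5 must be 1, so n5 = 0.
Enumerating the 8 input combinations, 7 give n6 = 1 and 1 give n6 = 0.

7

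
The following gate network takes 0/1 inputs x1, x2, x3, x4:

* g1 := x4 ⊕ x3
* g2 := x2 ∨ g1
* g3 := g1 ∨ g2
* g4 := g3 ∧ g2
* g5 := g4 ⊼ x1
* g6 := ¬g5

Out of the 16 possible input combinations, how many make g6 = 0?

g6 = ¬g5 must be 0, so g5 = 1.
g5 = g4 ⊼ x1 must be 1, so at least one of g4, x1 is 0.
Enumerating the 16 input combinations, 10 give g6 = 0 and 6 give g6 = 1.

10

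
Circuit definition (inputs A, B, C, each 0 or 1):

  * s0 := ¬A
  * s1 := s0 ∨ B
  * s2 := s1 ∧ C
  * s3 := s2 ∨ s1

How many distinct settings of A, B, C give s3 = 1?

6

s3 = s2 ∨ s1 must be 1, so at least one of s2, s1 is 1.
Satisfying assignments:
  A=0, B=0, C=0
  A=0, B=0, C=1
  A=0, B=1, C=0
  A=0, B=1, C=1
  A=1, B=1, C=0
  A=1, B=1, C=1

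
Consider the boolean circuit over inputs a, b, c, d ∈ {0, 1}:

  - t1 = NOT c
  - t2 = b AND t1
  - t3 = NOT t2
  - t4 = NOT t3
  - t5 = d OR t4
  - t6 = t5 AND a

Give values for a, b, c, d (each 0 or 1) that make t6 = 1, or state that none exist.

Check with a=1 b=1 c=0 d=0:
t1 = NOT c = NOT 0 = 1
t2 = b AND t1 = 1 AND 1 = 1
t3 = NOT t2 = NOT 1 = 0
t4 = NOT t3 = NOT 0 = 1
t5 = d OR t4 = 0 OR 1 = 1
t6 = t5 AND a = 1 AND 1 = 1
So t6 = 1 as required.

a=1 b=1 c=0 d=0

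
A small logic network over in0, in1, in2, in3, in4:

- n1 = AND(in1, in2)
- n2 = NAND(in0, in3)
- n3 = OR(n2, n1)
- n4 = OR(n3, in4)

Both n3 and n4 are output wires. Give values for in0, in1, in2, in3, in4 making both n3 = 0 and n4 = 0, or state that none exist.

in0=1, in1=0, in2=1, in3=1, in4=0

Check with in0=1, in1=0, in2=1, in3=1, in4=0:
n1 = AND(in1, in2) = AND(0, 1) = 0
n2 = NAND(in0, in3) = NAND(1, 1) = 0
n3 = OR(n2, n1) = OR(0, 0) = 0
n4 = OR(n3, in4) = OR(0, 0) = 0
So n3 = 0 and n4 = 0.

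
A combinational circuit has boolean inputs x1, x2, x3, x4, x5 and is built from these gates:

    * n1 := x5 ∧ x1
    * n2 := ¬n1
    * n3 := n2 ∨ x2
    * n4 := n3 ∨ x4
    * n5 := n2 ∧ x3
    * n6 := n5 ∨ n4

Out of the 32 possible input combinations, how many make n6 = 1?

n6 = n5 ∨ n4 must be 1, so at least one of n5, n4 is 1.
Enumerating the 32 input combinations, 30 give n6 = 1 and 2 give n6 = 0.

30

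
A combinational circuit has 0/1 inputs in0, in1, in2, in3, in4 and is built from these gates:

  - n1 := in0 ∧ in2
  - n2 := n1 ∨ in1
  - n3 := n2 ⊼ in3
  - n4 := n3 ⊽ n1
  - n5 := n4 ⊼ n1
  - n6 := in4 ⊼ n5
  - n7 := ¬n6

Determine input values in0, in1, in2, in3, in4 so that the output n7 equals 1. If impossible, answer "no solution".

in0=0 in1=0 in2=0 in3=1 in4=1

n7 = ¬n6 must be 1, so n6 = 0.
Check with in0=0 in1=0 in2=0 in3=1 in4=1:
n1 = in0 ∧ in2 = 0 ∧ 0 = 0
n2 = n1 ∨ in1 = 0 ∨ 0 = 0
n3 = n2 ⊼ in3 = 0 ⊼ 1 = 1
n4 = n3 ⊽ n1 = 1 ⊽ 0 = 0
n5 = n4 ⊼ n1 = 0 ⊼ 0 = 1
n6 = in4 ⊼ n5 = 1 ⊼ 1 = 0
n7 = ¬n6 = ¬0 = 1
So n7 = 1 as required.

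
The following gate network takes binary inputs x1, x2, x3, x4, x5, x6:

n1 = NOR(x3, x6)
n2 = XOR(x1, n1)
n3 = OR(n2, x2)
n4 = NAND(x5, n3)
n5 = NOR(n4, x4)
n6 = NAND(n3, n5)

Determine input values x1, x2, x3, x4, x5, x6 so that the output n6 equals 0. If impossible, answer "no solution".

Check with x1=0, x2=0, x3=0, x4=0, x5=1, x6=0:
n1 = NOR(x3, x6) = NOR(0, 0) = 1
n2 = XOR(x1, n1) = XOR(0, 1) = 1
n3 = OR(n2, x2) = OR(1, 0) = 1
n4 = NAND(x5, n3) = NAND(1, 1) = 0
n5 = NOR(n4, x4) = NOR(0, 0) = 1
n6 = NAND(n3, n5) = NAND(1, 1) = 0
So n6 = 0 as required.

x1=0, x2=0, x3=0, x4=0, x5=1, x6=0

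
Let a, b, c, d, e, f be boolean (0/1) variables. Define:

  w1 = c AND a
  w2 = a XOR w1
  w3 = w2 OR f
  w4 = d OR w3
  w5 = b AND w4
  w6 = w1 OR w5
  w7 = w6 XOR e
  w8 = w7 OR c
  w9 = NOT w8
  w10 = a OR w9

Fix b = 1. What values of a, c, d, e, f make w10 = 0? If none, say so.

a=0, c=1, d=1, e=1, f=1

Check with b = 1 and a=0, c=1, d=1, e=1, f=1:
w1 = c AND a = 1 AND 0 = 0
w2 = a XOR w1 = 0 XOR 0 = 0
w3 = w2 OR f = 0 OR 1 = 1
w4 = d OR w3 = 1 OR 1 = 1
w5 = b AND w4 = 1 AND 1 = 1
w6 = w1 OR w5 = 0 OR 1 = 1
w7 = w6 XOR e = 1 XOR 1 = 0
w8 = w7 OR c = 0 OR 1 = 1
w9 = NOT w8 = NOT 1 = 0
w10 = a OR w9 = 0 OR 0 = 0
So w10 = 0.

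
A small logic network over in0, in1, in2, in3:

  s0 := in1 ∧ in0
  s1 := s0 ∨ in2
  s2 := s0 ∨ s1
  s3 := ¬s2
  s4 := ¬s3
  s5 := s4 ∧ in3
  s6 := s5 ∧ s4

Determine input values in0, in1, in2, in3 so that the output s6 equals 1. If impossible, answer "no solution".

s6 = s5 ∧ s4 must be 1, so both s5 = 1 and s4 = 1.
s5 = s4 ∧ in3 must be 1, so both s4 = 1 and in3 = 1.
Check with in0=1 in1=1 in2=0 in3=1:
s0 = in1 ∧ in0 = 1 ∧ 1 = 1
s1 = s0 ∨ in2 = 1 ∨ 0 = 1
s2 = s0 ∨ s1 = 1 ∨ 1 = 1
s3 = ¬s2 = ¬1 = 0
s4 = ¬s3 = ¬0 = 1
s5 = s4 ∧ in3 = 1 ∧ 1 = 1
s6 = s5 ∧ s4 = 1 ∧ 1 = 1
So s6 = 1 as required.

in0=1 in1=1 in2=0 in3=1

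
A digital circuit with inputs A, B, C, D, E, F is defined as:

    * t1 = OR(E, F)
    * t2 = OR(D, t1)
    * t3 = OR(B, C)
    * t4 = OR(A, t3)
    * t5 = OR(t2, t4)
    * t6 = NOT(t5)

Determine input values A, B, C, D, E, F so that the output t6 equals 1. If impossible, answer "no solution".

t6 = NOT(t5) must be 1, so t5 = 0.
t5 = OR(t2, t4) must be 0, so both t2 = 0 and t4 = 0.
Check with A=0, B=0, C=0, D=0, E=0, F=0:
t1 = OR(E, F) = OR(0, 0) = 0
t2 = OR(D, t1) = OR(0, 0) = 0
t3 = OR(B, C) = OR(0, 0) = 0
t4 = OR(A, t3) = OR(0, 0) = 0
t5 = OR(t2, t4) = OR(0, 0) = 0
t6 = NOT(t5) = NOT 0 = 1
So t6 = 1 as required.

A=0, B=0, C=0, D=0, E=0, F=0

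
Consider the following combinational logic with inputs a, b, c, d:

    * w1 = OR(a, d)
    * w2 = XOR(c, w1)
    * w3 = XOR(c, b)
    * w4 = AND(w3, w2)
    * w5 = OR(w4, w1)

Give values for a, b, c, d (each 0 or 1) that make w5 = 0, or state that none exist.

a=0 b=1 c=1 d=0

w5 = OR(w4, w1) must be 0, so both w4 = 0 and w1 = 0.
w4 = AND(w3, w2) must be 0, so at least one of w3, w2 is 0.
w1 = OR(a, d) must be 0, so both a = 0 and d = 0.
Check with a=0 b=1 c=1 d=0:
w1 = OR(a, d) = OR(0, 0) = 0
w2 = XOR(c, w1) = XOR(1, 0) = 1
w3 = XOR(c, b) = XOR(1, 1) = 0
w4 = AND(w3, w2) = AND(0, 1) = 0
w5 = OR(w4, w1) = OR(0, 0) = 0
So w5 = 0 as required.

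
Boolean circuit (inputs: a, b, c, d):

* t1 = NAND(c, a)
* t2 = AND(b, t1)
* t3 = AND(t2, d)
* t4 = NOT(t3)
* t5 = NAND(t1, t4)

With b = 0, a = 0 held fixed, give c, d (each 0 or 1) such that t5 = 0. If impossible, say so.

t5 = NAND(t1, t4) must be 0, so both t1 = 1 and t4 = 1.
t1 = NAND(c, a) must be 1, so at least one of c, a is 0.
Check with b = 0, a = 0 and c=1, d=0:
t1 = NAND(c, a) = NAND(1, 0) = 1
t2 = AND(b, t1) = AND(0, 1) = 0
t3 = AND(t2, d) = AND(0, 0) = 0
t4 = NOT(t3) = NOT 0 = 1
t5 = NAND(t1, t4) = NAND(1, 1) = 0
So t5 = 0.

c=1 d=0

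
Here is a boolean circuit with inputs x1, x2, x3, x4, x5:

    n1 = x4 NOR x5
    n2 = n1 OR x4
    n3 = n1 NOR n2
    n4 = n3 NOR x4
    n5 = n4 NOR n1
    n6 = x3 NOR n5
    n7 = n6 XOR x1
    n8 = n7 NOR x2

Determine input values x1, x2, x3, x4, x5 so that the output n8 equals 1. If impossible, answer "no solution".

x1=0, x2=0, x3=0, x4=1, x5=1

n8 = n7 NOR x2 must be 1, so both n7 = 0 and x2 = 0.
n7 = n6 XOR x1 must be 0, so n6 and x1 are equal.
Check with x1=0, x2=0, x3=0, x4=1, x5=1:
n1 = x4 NOR x5 = 1 NOR 1 = 0
n2 = n1 OR x4 = 0 OR 1 = 1
n3 = n1 NOR n2 = 0 NOR 1 = 0
n4 = n3 NOR x4 = 0 NOR 1 = 0
n5 = n4 NOR n1 = 0 NOR 0 = 1
n6 = x3 NOR n5 = 0 NOR 1 = 0
n7 = n6 XOR x1 = 0 XOR 0 = 0
n8 = n7 NOR x2 = 0 NOR 0 = 1
So n8 = 1 as required.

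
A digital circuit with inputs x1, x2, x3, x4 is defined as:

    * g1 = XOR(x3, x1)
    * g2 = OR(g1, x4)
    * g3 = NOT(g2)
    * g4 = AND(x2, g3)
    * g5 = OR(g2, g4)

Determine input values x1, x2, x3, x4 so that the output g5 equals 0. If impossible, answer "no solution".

Check with x1=1 x2=0 x3=1 x4=0:
g1 = XOR(x3, x1) = XOR(1, 1) = 0
g2 = OR(g1, x4) = OR(0, 0) = 0
g3 = NOT(g2) = NOT 0 = 1
g4 = AND(x2, g3) = AND(0, 1) = 0
g5 = OR(g2, g4) = OR(0, 0) = 0
So g5 = 0 as required.

x1=1 x2=0 x3=1 x4=0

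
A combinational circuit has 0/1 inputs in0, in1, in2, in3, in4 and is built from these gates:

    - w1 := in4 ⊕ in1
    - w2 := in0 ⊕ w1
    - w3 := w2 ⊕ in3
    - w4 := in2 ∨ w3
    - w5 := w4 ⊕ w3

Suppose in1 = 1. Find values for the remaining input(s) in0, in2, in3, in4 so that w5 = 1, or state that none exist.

in0=0, in2=1, in3=1, in4=0

Check with in1 = 1 and in0=0, in2=1, in3=1, in4=0:
w1 = in4 ⊕ in1 = 0 ⊕ 1 = 1
w2 = in0 ⊕ w1 = 0 ⊕ 1 = 1
w3 = w2 ⊕ in3 = 1 ⊕ 1 = 0
w4 = in2 ∨ w3 = 1 ∨ 0 = 1
w5 = w4 ⊕ w3 = 1 ⊕ 0 = 1
So w5 = 1.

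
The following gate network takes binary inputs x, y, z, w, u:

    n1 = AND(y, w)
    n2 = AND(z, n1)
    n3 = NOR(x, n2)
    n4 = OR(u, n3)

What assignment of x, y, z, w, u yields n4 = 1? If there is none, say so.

x=0 y=1 z=0 w=1 u=0

Check with x=0 y=1 z=0 w=1 u=0:
n1 = AND(y, w) = AND(1, 1) = 1
n2 = AND(z, n1) = AND(0, 1) = 0
n3 = NOR(x, n2) = NOR(0, 0) = 1
n4 = OR(u, n3) = OR(0, 1) = 1
So n4 = 1 as required.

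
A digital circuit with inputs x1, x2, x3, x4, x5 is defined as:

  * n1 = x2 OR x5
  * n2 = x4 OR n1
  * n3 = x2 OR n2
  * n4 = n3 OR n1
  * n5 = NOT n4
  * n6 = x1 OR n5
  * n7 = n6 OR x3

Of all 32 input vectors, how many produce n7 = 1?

n7 = n6 OR x3 must be 1, so at least one of n6, x3 is 1.
Enumerating the 32 input combinations, 25 give n7 = 1 and 7 give n7 = 0.

25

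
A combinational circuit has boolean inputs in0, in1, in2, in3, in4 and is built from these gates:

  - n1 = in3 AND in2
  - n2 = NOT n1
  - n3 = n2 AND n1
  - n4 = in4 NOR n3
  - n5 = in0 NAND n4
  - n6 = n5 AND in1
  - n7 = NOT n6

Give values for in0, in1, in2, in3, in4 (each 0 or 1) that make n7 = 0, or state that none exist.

in0=0, in1=1, in2=0, in3=0, in4=0

n7 = NOT n6 must be 0, so n6 = 1.
n6 = n5 AND in1 must be 1, so both n5 = 1 and in1 = 1.
Check with in0=0, in1=1, in2=0, in3=0, in4=0:
n1 = in3 AND in2 = 0 AND 0 = 0
n2 = NOT n1 = NOT 0 = 1
n3 = n2 AND n1 = 1 AND 0 = 0
n4 = in4 NOR n3 = 0 NOR 0 = 1
n5 = in0 NAND n4 = 0 NAND 1 = 1
n6 = n5 AND in1 = 1 AND 1 = 1
n7 = NOT n6 = NOT 1 = 0
So n7 = 0 as required.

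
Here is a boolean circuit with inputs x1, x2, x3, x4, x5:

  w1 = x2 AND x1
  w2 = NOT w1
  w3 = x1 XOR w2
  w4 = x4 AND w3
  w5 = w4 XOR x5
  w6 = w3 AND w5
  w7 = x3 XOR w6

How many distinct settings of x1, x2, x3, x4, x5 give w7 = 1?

w7 = x3 XOR w6 must be 1, so x3 and w6 differ.
Enumerating the 32 input combinations, 16 give w7 = 1 and 16 give w7 = 0.

16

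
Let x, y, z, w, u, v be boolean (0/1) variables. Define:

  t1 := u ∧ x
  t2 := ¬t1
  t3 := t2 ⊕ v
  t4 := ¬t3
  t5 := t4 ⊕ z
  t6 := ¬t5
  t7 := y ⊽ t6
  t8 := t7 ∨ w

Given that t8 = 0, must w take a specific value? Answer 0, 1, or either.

0

t8 = t7 ∨ w must be 0, so both t7 = 0 and w = 0.
t7 = y ⊽ t6 must be 0, so at least one of y, t6 is 1.
Every assignment with t8 = 0 has w = 0; there are 24 such assignment(s).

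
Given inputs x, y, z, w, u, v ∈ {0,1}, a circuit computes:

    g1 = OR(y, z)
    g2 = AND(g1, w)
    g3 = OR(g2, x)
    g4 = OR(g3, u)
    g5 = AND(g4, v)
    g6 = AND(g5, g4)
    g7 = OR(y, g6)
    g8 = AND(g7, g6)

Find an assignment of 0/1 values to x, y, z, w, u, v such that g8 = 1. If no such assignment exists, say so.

g8 = AND(g7, g6) must be 1, so both g7 = 1 and g6 = 1.
g7 = OR(y, g6) must be 1, so at least one of y, g6 is 1.
g6 = AND(g5, g4) must be 1, so both g5 = 1 and g4 = 1.
Check with x=0, y=0, z=1, w=1, u=1, v=1:
g1 = OR(y, z) = OR(0, 1) = 1
g2 = AND(g1, w) = AND(1, 1) = 1
g3 = OR(g2, x) = OR(1, 0) = 1
g4 = OR(g3, u) = OR(1, 1) = 1
g5 = AND(g4, v) = AND(1, 1) = 1
g6 = AND(g5, g4) = AND(1, 1) = 1
g7 = OR(y, g6) = OR(0, 1) = 1
g8 = AND(g7, g6) = AND(1, 1) = 1
So g8 = 1 as required.

x=0, y=0, z=1, w=1, u=1, v=1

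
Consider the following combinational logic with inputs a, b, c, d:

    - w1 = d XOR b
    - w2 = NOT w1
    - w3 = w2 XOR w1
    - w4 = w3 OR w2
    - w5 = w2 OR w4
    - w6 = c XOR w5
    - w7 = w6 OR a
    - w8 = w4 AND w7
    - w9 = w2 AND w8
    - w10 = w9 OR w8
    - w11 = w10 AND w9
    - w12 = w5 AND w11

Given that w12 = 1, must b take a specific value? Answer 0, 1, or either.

Both values of b occur among assignments with w12 = 1:
  b=0: a=0, b=0, c=0, d=0
  b=1: a=0, b=1, c=0, d=1

either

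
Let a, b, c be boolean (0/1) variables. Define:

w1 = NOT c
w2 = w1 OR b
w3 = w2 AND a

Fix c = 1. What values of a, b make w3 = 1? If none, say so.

a=1 b=1

Check with c = 1 and a=1, b=1:
w1 = NOT c = NOT 1 = 0
w2 = w1 OR b = 0 OR 1 = 1
w3 = w2 AND a = 1 AND 1 = 1
So w3 = 1.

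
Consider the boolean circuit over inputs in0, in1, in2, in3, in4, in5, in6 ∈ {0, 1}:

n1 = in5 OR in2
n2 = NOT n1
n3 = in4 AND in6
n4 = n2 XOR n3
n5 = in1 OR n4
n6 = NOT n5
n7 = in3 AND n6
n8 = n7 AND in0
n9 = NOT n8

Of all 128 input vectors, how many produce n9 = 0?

n9 = NOT n8 must be 0, so n8 = 1.
Enumerating the 128 input combinations, 10 give n9 = 0 and 118 give n9 = 1.

10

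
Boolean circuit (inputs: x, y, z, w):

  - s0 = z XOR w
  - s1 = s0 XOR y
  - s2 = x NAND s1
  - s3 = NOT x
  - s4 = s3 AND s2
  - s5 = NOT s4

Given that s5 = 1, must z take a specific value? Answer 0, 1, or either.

either

Both values of z occur among assignments with s5 = 1:
  z=0: x=1, y=0, z=0, w=0
  z=1: x=1, y=0, z=1, w=0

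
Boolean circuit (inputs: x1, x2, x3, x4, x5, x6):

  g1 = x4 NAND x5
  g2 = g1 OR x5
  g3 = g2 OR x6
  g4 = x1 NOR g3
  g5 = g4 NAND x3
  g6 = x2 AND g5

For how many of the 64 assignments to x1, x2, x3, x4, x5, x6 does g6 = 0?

32

g6 = x2 AND g5 must be 0, so at least one of x2, g5 is 0.
Enumerating the 64 input combinations, 32 give g6 = 0 and 32 give g6 = 1.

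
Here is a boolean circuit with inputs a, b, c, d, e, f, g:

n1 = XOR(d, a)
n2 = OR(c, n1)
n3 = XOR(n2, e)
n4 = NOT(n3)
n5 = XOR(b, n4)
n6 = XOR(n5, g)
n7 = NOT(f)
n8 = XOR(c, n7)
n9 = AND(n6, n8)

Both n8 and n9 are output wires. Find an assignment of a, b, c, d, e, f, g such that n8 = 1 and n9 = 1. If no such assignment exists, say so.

a=0, b=1, c=0, d=1, e=1, f=0, g=1

Check with a=0, b=1, c=0, d=1, e=1, f=0, g=1:
n1 = XOR(d, a) = XOR(1, 0) = 1
n2 = OR(c, n1) = OR(0, 1) = 1
n3 = XOR(n2, e) = XOR(1, 1) = 0
n4 = NOT(n3) = NOT 0 = 1
n5 = XOR(b, n4) = XOR(1, 1) = 0
n6 = XOR(n5, g) = XOR(0, 1) = 1
n7 = NOT(f) = NOT 0 = 1
n8 = XOR(c, n7) = XOR(0, 1) = 1
n9 = AND(n6, n8) = AND(1, 1) = 1
So n8 = 1 and n9 = 1.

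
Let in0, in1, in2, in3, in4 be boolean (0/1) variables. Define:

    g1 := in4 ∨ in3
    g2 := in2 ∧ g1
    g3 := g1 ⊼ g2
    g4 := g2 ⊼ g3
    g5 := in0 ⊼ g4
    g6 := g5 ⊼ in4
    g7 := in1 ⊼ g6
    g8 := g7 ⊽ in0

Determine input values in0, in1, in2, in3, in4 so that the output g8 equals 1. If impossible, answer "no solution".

g8 = g7 ⊽ in0 must be 1, so both g7 = 0 and in0 = 0.
g7 = in1 ⊼ g6 must be 0, so both in1 = 1 and g6 = 1.
Check with in0=0, in1=1, in2=0, in3=0, in4=0:
g1 = in4 ∨ in3 = 0 ∨ 0 = 0
g2 = in2 ∧ g1 = 0 ∧ 0 = 0
g3 = g1 ⊼ g2 = 0 ⊼ 0 = 1
g4 = g2 ⊼ g3 = 0 ⊼ 1 = 1
g5 = in0 ⊼ g4 = 0 ⊼ 1 = 1
g6 = g5 ⊼ in4 = 1 ⊼ 0 = 1
g7 = in1 ⊼ g6 = 1 ⊼ 1 = 0
g8 = g7 ⊽ in0 = 0 ⊽ 0 = 1
So g8 = 1 as required.

in0=0, in1=1, in2=0, in3=0, in4=0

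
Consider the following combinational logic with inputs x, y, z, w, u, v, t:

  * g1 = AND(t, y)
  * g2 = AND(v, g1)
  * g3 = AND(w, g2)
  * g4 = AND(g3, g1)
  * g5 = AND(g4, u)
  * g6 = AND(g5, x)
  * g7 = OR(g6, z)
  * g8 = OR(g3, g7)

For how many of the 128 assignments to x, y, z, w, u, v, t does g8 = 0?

g8 = OR(g3, g7) must be 0, so both g3 = 0 and g7 = 0.
Enumerating the 128 input combinations, 60 give g8 = 0 and 68 give g8 = 1.

60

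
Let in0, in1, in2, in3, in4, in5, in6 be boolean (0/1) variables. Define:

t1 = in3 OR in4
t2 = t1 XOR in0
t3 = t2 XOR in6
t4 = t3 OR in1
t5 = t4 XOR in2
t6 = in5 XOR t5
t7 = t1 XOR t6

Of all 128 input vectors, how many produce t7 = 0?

64

t7 = t1 XOR t6 must be 0, so t1 and t6 are equal.
Enumerating the 128 input combinations, 64 give t7 = 0 and 64 give t7 = 1.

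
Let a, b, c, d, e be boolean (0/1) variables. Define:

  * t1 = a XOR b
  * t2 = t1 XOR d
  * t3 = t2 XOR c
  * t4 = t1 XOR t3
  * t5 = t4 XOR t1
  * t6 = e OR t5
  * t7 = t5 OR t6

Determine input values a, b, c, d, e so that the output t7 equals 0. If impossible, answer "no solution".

a=0, b=1, c=1, d=0, e=0

t7 = t5 OR t6 must be 0, so both t5 = 0 and t6 = 0.
t5 = t4 XOR t1 must be 0, so t4 and t1 are equal.
t6 = e OR t5 must be 0, so both e = 0 and t5 = 0.
Check with a=0, b=1, c=1, d=0, e=0:
t1 = a XOR b = 0 XOR 1 = 1
t2 = t1 XOR d = 1 XOR 0 = 1
t3 = t2 XOR c = 1 XOR 1 = 0
t4 = t1 XOR t3 = 1 XOR 0 = 1
t5 = t4 XOR t1 = 1 XOR 1 = 0
t6 = e OR t5 = 0 OR 0 = 0
t7 = t5 OR t6 = 0 OR 0 = 0
So t7 = 0 as required.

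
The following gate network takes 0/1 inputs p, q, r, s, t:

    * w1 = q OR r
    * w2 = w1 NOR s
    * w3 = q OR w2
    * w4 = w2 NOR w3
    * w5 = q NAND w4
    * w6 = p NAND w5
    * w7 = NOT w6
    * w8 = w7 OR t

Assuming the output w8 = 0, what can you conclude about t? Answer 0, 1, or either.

0

w8 = w7 OR t must be 0, so both w7 = 0 and t = 0.
Every assignment with w8 = 0 has t = 0; there are 8 such assignment(s).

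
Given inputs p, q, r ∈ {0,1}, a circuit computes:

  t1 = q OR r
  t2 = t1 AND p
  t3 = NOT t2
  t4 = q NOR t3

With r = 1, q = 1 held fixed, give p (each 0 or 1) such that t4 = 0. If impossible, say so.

t4 = q NOR t3 must be 0, so at least one of q, t3 is 1.
Check with r = 1, q = 1 and p=1:
t1 = q OR r = 1 OR 1 = 1
t2 = t1 AND p = 1 AND 1 = 1
t3 = NOT t2 = NOT 1 = 0
t4 = q NOR t3 = 1 NOR 0 = 0
So t4 = 0.

p=1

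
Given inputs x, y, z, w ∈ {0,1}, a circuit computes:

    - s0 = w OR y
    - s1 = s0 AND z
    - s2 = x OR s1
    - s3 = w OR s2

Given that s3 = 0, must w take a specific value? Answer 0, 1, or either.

s3 = w OR s2 must be 0, so both w = 0 and s2 = 0.
s2 = x OR s1 must be 0, so both x = 0 and s1 = 0.
s1 = s0 AND z must be 0, so at least one of s0, z is 0.
Every assignment with s3 = 0 has w = 0; there are 3 such assignment(s).
  x=0, y=0, z=0, w=0
  x=0, y=0, z=1, w=0
  x=0, y=1, z=0, w=0

0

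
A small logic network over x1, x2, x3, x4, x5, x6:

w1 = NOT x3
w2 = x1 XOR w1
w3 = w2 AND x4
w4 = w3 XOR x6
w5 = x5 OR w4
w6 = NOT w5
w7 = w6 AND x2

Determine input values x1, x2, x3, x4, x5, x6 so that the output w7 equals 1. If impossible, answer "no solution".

x1=0, x2=1, x3=1, x4=1, x5=0, x6=0

w7 = w6 AND x2 must be 1, so both w6 = 1 and x2 = 1.
Check with x1=0, x2=1, x3=1, x4=1, x5=0, x6=0:
w1 = NOT x3 = NOT 1 = 0
w2 = x1 XOR w1 = 0 XOR 0 = 0
w3 = w2 AND x4 = 0 AND 1 = 0
w4 = w3 XOR x6 = 0 XOR 0 = 0
w5 = x5 OR w4 = 0 OR 0 = 0
w6 = NOT w5 = NOT 0 = 1
w7 = w6 AND x2 = 1 AND 1 = 1
So w7 = 1 as required.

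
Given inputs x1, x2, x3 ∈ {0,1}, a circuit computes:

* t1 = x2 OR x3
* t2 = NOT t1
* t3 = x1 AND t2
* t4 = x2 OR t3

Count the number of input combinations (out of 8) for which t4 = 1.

t4 = x2 OR t3 must be 1, so at least one of x2, t3 is 1.
Satisfying assignments:
  x1=0, x2=1, x3=0
  x1=0, x2=1, x3=1
  x1=1, x2=0, x3=0
  x1=1, x2=1, x3=0
  x1=1, x2=1, x3=1

5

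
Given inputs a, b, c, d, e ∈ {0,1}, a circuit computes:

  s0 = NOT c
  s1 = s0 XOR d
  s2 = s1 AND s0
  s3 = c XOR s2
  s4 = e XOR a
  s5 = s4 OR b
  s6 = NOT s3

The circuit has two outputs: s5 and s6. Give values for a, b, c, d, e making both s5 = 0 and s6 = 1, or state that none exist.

Check with a=1, b=0, c=0, d=1, e=1:
s0 = NOT c = NOT 0 = 1
s1 = s0 XOR d = 1 XOR 1 = 0
s2 = s1 AND s0 = 0 AND 1 = 0
s3 = c XOR s2 = 0 XOR 0 = 0
s4 = e XOR a = 1 XOR 1 = 0
s5 = s4 OR b = 0 OR 0 = 0
s6 = NOT s3 = NOT 0 = 1
So s5 = 0 and s6 = 1.

a=1, b=0, c=0, d=1, e=1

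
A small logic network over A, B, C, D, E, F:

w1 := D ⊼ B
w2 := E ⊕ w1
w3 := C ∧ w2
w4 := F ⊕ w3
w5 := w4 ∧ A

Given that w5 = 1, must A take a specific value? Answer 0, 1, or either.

1

w5 = w4 ∧ A must be 1, so both w4 = 1 and A = 1.
w4 = F ⊕ w3 must be 1, so F and w3 differ.
Every assignment with w5 = 1 has A = 1; there are 16 such assignment(s).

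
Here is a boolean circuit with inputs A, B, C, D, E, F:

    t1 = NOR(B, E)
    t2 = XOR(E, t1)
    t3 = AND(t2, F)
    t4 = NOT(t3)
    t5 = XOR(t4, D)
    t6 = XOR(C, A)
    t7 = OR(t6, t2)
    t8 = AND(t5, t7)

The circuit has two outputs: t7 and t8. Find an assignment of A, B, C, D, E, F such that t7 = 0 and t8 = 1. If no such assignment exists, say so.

no solution exists

Across all 64 input combinations, none give both t7 = 0 and t8 = 1.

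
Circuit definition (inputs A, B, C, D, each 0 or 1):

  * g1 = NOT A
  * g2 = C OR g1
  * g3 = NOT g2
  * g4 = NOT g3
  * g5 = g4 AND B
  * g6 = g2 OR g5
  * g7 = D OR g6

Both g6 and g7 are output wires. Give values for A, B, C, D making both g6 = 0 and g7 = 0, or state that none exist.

A=1, B=1, C=0, D=0

Check with A=1, B=1, C=0, D=0:
g1 = NOT A = NOT 1 = 0
g2 = C OR g1 = 0 OR 0 = 0
g3 = NOT g2 = NOT 0 = 1
g4 = NOT g3 = NOT 1 = 0
g5 = g4 AND B = 0 AND 1 = 0
g6 = g2 OR g5 = 0 OR 0 = 0
g7 = D OR g6 = 0 OR 0 = 0
So g6 = 0 and g7 = 0.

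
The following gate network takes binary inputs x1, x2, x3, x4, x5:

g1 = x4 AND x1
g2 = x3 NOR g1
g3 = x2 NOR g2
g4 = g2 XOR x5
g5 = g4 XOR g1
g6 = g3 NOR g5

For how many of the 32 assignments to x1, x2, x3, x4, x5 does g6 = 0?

21

g6 = g3 NOR g5 must be 0, so at least one of g3, g5 is 1.
Enumerating the 32 input combinations, 21 give g6 = 0 and 11 give g6 = 1.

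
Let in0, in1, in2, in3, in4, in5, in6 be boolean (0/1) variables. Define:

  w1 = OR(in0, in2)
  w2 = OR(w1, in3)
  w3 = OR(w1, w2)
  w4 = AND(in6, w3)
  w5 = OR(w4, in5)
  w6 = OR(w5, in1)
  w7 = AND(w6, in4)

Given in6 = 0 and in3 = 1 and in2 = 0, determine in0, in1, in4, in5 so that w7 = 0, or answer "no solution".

in0=0, in1=0, in4=0, in5=0

Check with in6 = 0 and in3 = 1 and in2 = 0 and in0=0, in1=0, in4=0, in5=0:
w1 = OR(in0, in2) = OR(0, 0) = 0
w2 = OR(w1, in3) = OR(0, 1) = 1
w3 = OR(w1, w2) = OR(0, 1) = 1
w4 = AND(in6, w3) = AND(0, 1) = 0
w5 = OR(w4, in5) = OR(0, 0) = 0
w6 = OR(w5, in1) = OR(0, 0) = 0
w7 = AND(w6, in4) = AND(0, 0) = 0
So w7 = 0.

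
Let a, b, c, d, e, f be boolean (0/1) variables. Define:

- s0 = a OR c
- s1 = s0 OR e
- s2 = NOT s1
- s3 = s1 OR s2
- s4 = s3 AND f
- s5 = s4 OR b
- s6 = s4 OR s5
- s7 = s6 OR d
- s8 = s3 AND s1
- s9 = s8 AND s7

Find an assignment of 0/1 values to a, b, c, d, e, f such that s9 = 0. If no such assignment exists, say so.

a=0, b=1, c=0, d=1, e=0, f=0

s9 = s8 AND s7 must be 0, so at least one of s8, s7 is 0.
Check with a=0, b=1, c=0, d=1, e=0, f=0:
s0 = a OR c = 0 OR 0 = 0
s1 = s0 OR e = 0 OR 0 = 0
s2 = NOT s1 = NOT 0 = 1
s3 = s1 OR s2 = 0 OR 1 = 1
s4 = s3 AND f = 1 AND 0 = 0
s5 = s4 OR b = 0 OR 1 = 1
s6 = s4 OR s5 = 0 OR 1 = 1
s7 = s6 OR d = 1 OR 1 = 1
s8 = s3 AND s1 = 1 AND 0 = 0
s9 = s8 AND s7 = 0 AND 1 = 0
So s9 = 0 as required.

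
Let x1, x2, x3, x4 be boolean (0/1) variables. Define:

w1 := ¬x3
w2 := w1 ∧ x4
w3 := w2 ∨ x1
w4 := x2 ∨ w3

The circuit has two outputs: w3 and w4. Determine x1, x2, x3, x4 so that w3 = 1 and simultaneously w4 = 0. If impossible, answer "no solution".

Across all 16 input combinations, none give both w3 = 1 and w4 = 0.

no solution exists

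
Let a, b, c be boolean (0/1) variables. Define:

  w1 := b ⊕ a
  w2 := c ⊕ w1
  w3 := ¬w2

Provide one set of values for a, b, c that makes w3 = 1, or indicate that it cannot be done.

w3 = ¬w2 must be 1, so w2 = 0.
Check with a=0, b=1, c=1:
w1 = b ⊕ a = 1 ⊕ 0 = 1
w2 = c ⊕ w1 = 1 ⊕ 1 = 0
w3 = ¬w2 = ¬0 = 1
So w3 = 1 as required.

a=0, b=1, c=1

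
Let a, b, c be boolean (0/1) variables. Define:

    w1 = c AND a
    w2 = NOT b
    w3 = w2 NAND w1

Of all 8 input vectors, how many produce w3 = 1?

7

w3 = w2 NAND w1 must be 1, so at least one of w2, w1 is 0.
Enumerating the 8 input combinations, 7 give w3 = 1 and 1 give w3 = 0.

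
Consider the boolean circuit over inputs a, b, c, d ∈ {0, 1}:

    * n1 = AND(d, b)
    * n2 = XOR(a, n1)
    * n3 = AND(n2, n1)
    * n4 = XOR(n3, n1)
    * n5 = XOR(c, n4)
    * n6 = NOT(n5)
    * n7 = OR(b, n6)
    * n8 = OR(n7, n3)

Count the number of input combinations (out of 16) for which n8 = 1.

12

n8 = OR(n7, n3) must be 1, so at least one of n7, n3 is 1.
Enumerating the 16 input combinations, 12 give n8 = 1 and 4 give n8 = 0.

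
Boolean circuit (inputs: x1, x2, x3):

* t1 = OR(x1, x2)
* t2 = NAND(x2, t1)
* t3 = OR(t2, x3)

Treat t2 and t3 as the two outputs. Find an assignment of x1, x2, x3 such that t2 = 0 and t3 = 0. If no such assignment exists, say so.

Check with x1=1 x2=1 x3=0:
t1 = OR(x1, x2) = OR(1, 1) = 1
t2 = NAND(x2, t1) = NAND(1, 1) = 0
t3 = OR(t2, x3) = OR(0, 0) = 0
So t2 = 0 and t3 = 0.

x1=1 x2=1 x3=0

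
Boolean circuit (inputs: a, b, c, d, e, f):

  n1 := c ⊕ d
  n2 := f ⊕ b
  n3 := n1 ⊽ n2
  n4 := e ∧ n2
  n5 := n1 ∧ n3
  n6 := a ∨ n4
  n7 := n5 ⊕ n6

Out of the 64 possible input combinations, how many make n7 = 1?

n7 = n5 ⊕ n6 must be 1, so n5 and n6 differ.
Enumerating the 64 input combinations, 40 give n7 = 1 and 24 give n7 = 0.

40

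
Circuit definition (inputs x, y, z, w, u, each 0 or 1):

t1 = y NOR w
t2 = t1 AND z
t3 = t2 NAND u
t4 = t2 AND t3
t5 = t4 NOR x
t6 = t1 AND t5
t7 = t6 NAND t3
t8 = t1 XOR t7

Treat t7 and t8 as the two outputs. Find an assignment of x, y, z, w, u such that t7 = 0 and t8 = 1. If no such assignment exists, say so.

Check with x=0, y=0, z=0, w=0, u=0:
t1 = y NOR w = 0 NOR 0 = 1
t2 = t1 AND z = 1 AND 0 = 0
t3 = t2 NAND u = 0 NAND 0 = 1
t4 = t2 AND t3 = 0 AND 1 = 0
t5 = t4 NOR x = 0 NOR 0 = 1
t6 = t1 AND t5 = 1 AND 1 = 1
t7 = t6 NAND t3 = 1 NAND 1 = 0
t8 = t1 XOR t7 = 1 XOR 0 = 1
So t7 = 0 and t8 = 1.

x=0, y=0, z=0, w=0, u=0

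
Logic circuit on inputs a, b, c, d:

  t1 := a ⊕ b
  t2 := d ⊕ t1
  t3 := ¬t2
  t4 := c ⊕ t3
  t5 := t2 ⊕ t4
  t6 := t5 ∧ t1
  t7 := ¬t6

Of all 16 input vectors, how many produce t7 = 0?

4

t7 = ¬t6 must be 0, so t6 = 1.
t6 = t5 ∧ t1 must be 1, so both t5 = 1 and t1 = 1.
Enumerating the 16 input combinations, 4 give t7 = 0 and 12 give t7 = 1.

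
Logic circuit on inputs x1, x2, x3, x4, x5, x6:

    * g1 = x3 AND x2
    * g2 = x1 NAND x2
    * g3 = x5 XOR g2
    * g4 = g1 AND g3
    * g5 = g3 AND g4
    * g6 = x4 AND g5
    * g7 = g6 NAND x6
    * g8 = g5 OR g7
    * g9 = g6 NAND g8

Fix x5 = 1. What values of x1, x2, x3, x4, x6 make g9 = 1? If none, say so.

x1=0, x2=1, x3=1, x4=0, x6=1

Check with x5 = 1 and x1=0, x2=1, x3=1, x4=0, x6=1:
g1 = x3 AND x2 = 1 AND 1 = 1
g2 = x1 NAND x2 = 0 NAND 1 = 1
g3 = x5 XOR g2 = 1 XOR 1 = 0
g4 = g1 AND g3 = 1 AND 0 = 0
g5 = g3 AND g4 = 0 AND 0 = 0
g6 = x4 AND g5 = 0 AND 0 = 0
g7 = g6 NAND x6 = 0 NAND 1 = 1
g8 = g5 OR g7 = 0 OR 1 = 1
g9 = g6 NAND g8 = 0 NAND 1 = 1
So g9 = 1.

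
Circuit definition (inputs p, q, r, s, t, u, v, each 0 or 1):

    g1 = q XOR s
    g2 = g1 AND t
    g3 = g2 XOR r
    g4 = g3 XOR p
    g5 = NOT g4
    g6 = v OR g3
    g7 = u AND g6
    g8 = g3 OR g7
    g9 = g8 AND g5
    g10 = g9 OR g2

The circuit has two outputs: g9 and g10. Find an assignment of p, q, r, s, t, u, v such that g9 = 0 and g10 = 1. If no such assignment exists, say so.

p=0, q=0, r=1, s=1, t=1, u=1, v=0

Check with p=0, q=0, r=1, s=1, t=1, u=1, v=0:
g1 = q XOR s = 0 XOR 1 = 1
g2 = g1 AND t = 1 AND 1 = 1
g3 = g2 XOR r = 1 XOR 1 = 0
g4 = g3 XOR p = 0 XOR 0 = 0
g5 = NOT g4 = NOT 0 = 1
g6 = v OR g3 = 0 OR 0 = 0
g7 = u AND g6 = 1 AND 0 = 0
g8 = g3 OR g7 = 0 OR 0 = 0
g9 = g8 AND g5 = 0 AND 1 = 0
g10 = g9 OR g2 = 0 OR 1 = 1
So g9 = 0 and g10 = 1.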